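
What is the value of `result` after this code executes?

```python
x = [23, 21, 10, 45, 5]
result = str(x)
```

x = [23, 21, 10, 45, 5]; result = '[23, 21, 10, 45, 5]'

'[23, 21, 10, 45, 5]'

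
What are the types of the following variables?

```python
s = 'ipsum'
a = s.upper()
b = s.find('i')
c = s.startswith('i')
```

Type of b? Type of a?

find() returns int; upper() returns str

int, str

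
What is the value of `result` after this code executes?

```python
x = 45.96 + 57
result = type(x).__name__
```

x is float; result = 'float'

'float'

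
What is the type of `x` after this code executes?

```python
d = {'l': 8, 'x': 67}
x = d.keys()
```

.keys() returns dict_keys view

dict_keys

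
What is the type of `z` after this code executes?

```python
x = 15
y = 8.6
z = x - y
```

int - float = float

float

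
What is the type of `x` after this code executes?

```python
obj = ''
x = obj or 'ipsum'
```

'or' returns first truthy value (str)

str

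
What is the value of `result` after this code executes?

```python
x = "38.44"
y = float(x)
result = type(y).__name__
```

x is str; y is float; result = 'float'

'float'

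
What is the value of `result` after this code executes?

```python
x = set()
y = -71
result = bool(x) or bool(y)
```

x = set(); y = -71; result = True

True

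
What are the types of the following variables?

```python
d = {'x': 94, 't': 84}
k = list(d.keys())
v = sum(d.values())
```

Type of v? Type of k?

sum of ints is int; list() converts to list

int, list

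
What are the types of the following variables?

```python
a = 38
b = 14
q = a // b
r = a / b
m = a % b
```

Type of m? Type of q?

% of ints returns int; // returns int

int, int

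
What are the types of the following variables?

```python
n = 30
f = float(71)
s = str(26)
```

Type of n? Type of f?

n is assigned a bare integer (no decimal point), so it is an int; f is assigned the result of calling float(), which returns a float

int, float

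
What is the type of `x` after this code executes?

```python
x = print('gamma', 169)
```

print() returns None

NoneType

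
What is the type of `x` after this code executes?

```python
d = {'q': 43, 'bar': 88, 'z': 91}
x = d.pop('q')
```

dict.pop() returns the value

int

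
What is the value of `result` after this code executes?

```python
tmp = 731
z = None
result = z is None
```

tmp = 731; z = None; result = True

True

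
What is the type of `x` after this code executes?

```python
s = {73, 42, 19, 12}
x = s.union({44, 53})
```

set.union() returns a new set

set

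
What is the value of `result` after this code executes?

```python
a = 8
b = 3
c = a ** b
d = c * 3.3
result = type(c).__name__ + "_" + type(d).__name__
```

a is int; b is int; c is int; d is float; result = 'int_float'

'int_float'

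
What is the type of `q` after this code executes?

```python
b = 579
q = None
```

None has type NoneType

NoneType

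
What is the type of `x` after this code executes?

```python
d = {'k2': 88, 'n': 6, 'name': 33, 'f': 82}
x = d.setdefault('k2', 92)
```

dict.setdefault() returns the (existing or default) value

int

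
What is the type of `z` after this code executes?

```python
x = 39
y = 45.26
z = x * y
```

int * float = float

float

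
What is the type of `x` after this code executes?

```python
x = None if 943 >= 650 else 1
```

943 >= 650 is True, so the if branch is taken

NoneType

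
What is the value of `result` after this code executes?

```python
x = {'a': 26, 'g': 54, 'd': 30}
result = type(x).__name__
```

x is dict; result = 'dict'

'dict'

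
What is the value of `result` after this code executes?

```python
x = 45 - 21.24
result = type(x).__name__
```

x is float; result = 'float'

'float'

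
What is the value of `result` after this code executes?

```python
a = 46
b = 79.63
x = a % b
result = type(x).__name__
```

a is int; b is float; x is float; result = 'float'

'float'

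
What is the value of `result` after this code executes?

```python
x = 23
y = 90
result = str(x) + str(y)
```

x = 23; y = 90; result = '2390'

'2390'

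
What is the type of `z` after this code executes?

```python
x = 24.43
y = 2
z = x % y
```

float % int = float

float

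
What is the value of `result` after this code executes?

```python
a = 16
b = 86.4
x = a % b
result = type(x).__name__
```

a is int; b is float; x is float; result = 'float'

'float'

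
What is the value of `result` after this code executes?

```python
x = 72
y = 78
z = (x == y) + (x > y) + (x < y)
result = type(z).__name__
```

x is int; y is int; z is int; result = 'int'

'int'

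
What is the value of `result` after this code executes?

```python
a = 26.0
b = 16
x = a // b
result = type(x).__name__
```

a is float; b is int; x is float; result = 'float'

'float'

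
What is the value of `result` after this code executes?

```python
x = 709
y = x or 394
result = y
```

x = 709; y = 709; result = 709

709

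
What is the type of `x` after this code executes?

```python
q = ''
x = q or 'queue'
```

'or' returns first truthy value (str)

str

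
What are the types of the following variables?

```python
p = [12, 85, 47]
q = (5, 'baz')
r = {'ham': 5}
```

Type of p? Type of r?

p is assigned a list literal (square brackets); r is assigned a dict literal ({key: value})

list, dict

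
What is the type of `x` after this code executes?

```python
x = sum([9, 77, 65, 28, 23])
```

sum() of ints returns int

int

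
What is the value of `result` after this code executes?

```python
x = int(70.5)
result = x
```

x = 70; result = 70

70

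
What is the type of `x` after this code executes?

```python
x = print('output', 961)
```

print() returns None

NoneType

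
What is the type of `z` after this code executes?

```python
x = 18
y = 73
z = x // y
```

int // int = int

int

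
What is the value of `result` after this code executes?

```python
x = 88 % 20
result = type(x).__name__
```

x is int; result = 'int'

'int'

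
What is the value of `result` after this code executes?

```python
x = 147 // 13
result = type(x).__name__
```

x is int; result = 'int'

'int'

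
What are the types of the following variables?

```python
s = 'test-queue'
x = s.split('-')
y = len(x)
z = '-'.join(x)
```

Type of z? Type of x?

str.join() returns str; str.split() returns list

str, list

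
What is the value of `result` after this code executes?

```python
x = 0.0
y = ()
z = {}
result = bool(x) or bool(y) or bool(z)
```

x = 0.0; y = (); z = {}; result = False

False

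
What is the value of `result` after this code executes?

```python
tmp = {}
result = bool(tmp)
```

tmp = {}; result = False

False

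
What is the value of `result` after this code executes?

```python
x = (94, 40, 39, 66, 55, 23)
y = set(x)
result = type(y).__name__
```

x is tuple; y is set; result = 'set'

'set'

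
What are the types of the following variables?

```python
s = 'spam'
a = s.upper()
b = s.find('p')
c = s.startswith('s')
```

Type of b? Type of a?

find() returns int; upper() returns str

int, str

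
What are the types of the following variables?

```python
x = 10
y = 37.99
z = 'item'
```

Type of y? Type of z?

y is assigned a number with a decimal point, so it is a float; z is assigned a quoted string literal, so it is a str

float, str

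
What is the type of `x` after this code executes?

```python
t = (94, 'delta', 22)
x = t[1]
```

Index 1 of tuple is a str literal

str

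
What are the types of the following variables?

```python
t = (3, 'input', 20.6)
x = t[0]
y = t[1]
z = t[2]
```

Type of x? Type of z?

tuple[0] is int; tuple[2] is float

int, float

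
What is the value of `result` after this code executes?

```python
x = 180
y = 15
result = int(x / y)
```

x = 180; y = 15; result = 12

12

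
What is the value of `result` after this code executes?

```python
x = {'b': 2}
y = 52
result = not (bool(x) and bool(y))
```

x = {'b': 2}; y = 52; result = False

False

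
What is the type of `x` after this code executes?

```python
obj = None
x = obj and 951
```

'and' returns first falsy value (None)

NoneType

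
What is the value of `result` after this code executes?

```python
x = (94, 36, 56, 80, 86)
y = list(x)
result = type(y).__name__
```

x is tuple; y is list; result = 'list'

'list'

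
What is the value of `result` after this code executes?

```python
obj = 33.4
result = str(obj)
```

obj = 33.4; result = '33.4'

'33.4'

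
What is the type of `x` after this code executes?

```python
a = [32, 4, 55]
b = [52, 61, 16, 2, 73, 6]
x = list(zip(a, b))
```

list(zip()) returns a list of tuples

list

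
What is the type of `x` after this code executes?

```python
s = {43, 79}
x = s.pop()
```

Popping from set[int] returns int

int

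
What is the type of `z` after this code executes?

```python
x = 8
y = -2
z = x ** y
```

int ** negative = float

float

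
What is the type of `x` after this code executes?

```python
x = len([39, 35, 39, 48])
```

len() always returns int

int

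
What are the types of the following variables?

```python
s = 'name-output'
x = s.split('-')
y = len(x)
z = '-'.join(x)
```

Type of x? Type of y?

str.split() returns list; len() returns int

list, int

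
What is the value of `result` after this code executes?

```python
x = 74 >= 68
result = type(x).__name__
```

x is bool; result = 'bool'

'bool'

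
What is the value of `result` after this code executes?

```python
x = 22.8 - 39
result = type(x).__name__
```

x is float; result = 'float'

'float'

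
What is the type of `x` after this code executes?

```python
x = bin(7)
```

bin() returns str representation

str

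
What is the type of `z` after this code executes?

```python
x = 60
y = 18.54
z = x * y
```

int * float = float

float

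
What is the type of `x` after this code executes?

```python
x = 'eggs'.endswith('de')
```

str.endswith() returns bool

bool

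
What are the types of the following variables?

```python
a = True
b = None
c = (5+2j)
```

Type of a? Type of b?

a is assigned the constant True, which has type bool; b is assigned None, whose type is NoneType

bool, NoneType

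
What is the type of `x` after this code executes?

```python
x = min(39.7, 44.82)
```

min() of floats returns float

float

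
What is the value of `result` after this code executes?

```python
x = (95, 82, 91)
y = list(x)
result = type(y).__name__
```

x is tuple; y is list; result = 'list'

'list'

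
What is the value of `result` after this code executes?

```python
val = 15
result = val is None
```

val = 15; result = False

False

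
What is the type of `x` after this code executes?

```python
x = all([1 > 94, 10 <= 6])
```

all() returns bool

bool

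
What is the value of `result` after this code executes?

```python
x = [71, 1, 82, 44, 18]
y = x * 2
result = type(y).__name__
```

x is list; y is list; result = 'list'

'list'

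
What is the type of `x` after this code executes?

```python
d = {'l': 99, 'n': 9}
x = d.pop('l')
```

dict.pop() returns the value

int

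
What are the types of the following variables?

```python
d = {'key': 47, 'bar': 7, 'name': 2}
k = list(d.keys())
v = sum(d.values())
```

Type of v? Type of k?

sum of ints is int; list() converts to list

int, list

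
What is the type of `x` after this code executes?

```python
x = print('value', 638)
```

print() returns None

NoneType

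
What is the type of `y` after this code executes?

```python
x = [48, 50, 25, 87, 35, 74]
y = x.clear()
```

list.clear() returns None

NoneType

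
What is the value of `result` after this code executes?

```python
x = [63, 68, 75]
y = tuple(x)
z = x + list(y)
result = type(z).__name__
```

x is list; y is tuple; z is list; result = 'list'

'list'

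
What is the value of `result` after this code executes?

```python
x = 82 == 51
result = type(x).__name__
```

x is bool; result = 'bool'

'bool'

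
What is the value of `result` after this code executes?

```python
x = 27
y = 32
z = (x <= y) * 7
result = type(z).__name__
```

x is int; y is int; z is int; result = 'int'

'int'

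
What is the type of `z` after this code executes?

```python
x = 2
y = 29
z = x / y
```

int / int = float

float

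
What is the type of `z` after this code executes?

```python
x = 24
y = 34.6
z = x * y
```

int * float = float

float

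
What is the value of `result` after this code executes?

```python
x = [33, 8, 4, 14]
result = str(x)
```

x = [33, 8, 4, 14]; result = '[33, 8, 4, 14]'

'[33, 8, 4, 14]'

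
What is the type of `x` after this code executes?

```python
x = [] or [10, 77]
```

'or' returns first truthy value (list)

list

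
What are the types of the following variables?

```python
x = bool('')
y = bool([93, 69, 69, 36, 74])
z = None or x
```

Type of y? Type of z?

bool() returns bool; None or bool returns the bool

bool, bool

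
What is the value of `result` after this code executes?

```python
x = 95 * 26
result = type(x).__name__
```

x is int; result = 'int'

'int'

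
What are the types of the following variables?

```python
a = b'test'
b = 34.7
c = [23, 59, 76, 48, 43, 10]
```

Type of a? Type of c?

a is assigned a bytes literal (b'...' prefix); c is assigned a list literal (square brackets)

bytes, list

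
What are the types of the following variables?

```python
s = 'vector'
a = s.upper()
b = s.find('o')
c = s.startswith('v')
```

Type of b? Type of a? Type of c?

find() returns int; upper() returns str; startswith() returns bool

int, str, bool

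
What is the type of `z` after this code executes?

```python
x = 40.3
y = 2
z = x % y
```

float % int = float

float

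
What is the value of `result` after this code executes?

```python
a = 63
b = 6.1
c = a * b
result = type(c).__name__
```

a is int; b is float; c is float; result = 'float'

'float'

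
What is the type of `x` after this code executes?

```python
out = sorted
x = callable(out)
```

callable() returns bool

bool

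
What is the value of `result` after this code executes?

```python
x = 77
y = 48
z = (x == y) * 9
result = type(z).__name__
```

x is int; y is int; z is int; result = 'int'

'int'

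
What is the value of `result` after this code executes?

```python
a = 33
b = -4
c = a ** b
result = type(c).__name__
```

a is int; b is int; c is float; result = 'float'

'float'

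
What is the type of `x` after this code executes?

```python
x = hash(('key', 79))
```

hash() returns int

int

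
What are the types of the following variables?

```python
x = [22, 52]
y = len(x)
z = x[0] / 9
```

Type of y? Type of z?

len() returns int; int / int = float

int, float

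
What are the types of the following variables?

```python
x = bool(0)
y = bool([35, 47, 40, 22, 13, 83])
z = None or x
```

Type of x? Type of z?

bool() returns bool; None or bool returns the bool

bool, bool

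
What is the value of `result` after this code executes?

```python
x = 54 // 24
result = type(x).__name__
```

x is int; result = 'int'

'int'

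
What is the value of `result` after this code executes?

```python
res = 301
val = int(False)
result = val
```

res = 301; val = 0; result = 0

0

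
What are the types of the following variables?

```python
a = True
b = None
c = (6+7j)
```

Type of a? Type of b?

a is assigned the constant True, which has type bool; b is assigned None, whose type is NoneType

bool, NoneType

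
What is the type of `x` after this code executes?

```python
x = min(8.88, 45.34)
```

min() of floats returns float

float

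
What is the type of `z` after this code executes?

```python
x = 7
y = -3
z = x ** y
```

int ** negative = float

float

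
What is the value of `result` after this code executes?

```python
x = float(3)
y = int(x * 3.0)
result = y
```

x = 3.0; y = 9; result = 9

9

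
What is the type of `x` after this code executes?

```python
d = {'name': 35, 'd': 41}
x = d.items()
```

dict.items() returns dict_items view

dict_items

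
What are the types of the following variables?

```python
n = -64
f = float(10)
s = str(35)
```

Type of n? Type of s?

n is assigned a bare integer (no decimal point), so it is an int; s is assigned the result of calling str(), which returns a str

int, str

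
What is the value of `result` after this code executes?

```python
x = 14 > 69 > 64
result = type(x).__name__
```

x is bool; result = 'bool'

'bool'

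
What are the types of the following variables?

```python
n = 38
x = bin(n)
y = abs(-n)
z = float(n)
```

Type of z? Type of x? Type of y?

float() returns float; bin() returns str; abs() of int returns int

float, str, int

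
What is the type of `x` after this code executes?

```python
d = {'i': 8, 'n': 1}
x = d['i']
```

Accessing dict[str, int] with str key returns int

int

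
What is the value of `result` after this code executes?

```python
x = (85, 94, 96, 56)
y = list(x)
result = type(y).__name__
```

x is tuple; y is list; result = 'list'

'list'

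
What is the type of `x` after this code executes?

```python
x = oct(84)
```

oct() returns str representation

str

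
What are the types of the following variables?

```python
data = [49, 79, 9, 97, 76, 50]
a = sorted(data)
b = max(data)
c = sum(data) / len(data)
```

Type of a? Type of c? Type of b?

sorted() returns list; int / int = float; max of ints returns int

list, float, int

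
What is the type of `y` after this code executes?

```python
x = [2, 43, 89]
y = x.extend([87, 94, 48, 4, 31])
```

list.extend() returns None

NoneType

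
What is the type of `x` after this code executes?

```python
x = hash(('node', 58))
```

hash() returns int

int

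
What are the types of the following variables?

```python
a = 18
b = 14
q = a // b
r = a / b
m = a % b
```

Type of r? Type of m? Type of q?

/ returns float; % of ints returns int; // returns int

float, int, int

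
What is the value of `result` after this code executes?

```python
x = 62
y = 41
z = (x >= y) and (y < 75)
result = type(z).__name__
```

x is int; y is int; z is bool; result = 'bool'

'bool'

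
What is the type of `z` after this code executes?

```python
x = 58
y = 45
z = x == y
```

Comparison returns bool

bool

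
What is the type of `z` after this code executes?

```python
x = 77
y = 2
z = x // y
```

int // int = int

int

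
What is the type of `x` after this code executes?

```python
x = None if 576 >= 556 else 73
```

576 >= 556 is True, so the if branch is taken

NoneType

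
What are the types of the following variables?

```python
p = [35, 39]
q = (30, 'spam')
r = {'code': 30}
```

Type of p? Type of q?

p is assigned a list literal (square brackets); q is assigned a tuple (parenthesized, comma-separated values)

list, tuple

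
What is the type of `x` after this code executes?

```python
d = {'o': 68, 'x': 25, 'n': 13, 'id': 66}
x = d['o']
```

Accessing dict[str, int] with str key returns int

int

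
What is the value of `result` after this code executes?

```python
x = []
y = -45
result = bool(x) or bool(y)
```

x = []; y = -45; result = True

True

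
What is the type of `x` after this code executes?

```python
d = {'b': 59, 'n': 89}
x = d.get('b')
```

dict.get() returns value type when found

int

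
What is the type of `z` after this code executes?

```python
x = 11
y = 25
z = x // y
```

int // int = int

int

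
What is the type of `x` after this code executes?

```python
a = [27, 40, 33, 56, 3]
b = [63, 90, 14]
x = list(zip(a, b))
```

list(zip()) returns a list of tuples

list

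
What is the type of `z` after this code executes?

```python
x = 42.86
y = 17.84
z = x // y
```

float // float = float

float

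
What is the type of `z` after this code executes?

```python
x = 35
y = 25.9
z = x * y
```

int * float = float

float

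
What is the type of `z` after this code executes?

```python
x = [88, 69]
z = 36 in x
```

'in' operator returns bool

bool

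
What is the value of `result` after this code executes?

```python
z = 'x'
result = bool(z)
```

z = 'x'; result = True

True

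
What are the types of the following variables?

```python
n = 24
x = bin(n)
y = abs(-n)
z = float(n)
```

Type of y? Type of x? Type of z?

abs() of int returns int; bin() returns str; float() returns float

int, str, float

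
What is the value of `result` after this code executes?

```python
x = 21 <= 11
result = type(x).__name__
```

x is bool; result = 'bool'

'bool'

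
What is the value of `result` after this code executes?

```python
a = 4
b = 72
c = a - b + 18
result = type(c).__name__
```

a is int; b is int; c is int; result = 'int'

'int'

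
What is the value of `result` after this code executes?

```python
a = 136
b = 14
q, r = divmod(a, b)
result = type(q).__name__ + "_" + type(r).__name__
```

a is int; b is int; q is int; r is int; result = 'int_int'

'int_int'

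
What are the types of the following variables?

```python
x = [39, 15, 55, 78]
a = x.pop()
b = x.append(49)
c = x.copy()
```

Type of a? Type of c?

pop() returns element; copy() returns list

int, list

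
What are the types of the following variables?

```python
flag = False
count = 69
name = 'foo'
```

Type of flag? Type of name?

flag is assigned the constant False, which has type bool; name is assigned a quoted string literal, so it is a str

bool, str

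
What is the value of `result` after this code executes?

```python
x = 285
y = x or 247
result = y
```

x = 285; y = 285; result = 285

285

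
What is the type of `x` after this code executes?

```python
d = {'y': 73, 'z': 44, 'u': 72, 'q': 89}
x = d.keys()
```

.keys() returns dict_keys view

dict_keys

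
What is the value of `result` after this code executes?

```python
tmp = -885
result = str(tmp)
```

tmp = -885; result = '-885'

'-885'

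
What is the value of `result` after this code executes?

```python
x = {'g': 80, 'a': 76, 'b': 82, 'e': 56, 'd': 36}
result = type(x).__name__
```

x is dict; result = 'dict'

'dict'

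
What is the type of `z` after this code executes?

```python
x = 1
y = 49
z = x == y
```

Equality comparison returns bool

bool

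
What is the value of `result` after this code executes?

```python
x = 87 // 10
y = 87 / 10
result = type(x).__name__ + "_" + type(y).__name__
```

x is int; y is float; result = 'int_float'

'int_float'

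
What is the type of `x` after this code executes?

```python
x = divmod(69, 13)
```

divmod() returns tuple of (quotient, remainder)

tuple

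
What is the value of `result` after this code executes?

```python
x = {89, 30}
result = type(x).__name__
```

x is set; result = 'set'

'set'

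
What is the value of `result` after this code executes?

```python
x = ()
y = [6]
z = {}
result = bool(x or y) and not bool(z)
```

x = (); y = [6]; z = {}; result = True

True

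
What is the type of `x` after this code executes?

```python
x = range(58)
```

range() returns a range object

range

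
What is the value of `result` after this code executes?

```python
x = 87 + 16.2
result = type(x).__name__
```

x is float; result = 'float'

'float'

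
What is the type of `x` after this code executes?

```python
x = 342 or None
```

'or' returns first truthy value

int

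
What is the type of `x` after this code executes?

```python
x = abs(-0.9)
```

abs() of float returns float

float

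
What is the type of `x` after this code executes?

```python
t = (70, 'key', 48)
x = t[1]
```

Index 1 of tuple is a str literal

str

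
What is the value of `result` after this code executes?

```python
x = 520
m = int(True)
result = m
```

x = 520; m = 1; result = 1

1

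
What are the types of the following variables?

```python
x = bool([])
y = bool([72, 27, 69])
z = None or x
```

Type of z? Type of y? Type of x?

None or bool returns the bool; bool() returns bool; bool() returns bool

bool, bool, bool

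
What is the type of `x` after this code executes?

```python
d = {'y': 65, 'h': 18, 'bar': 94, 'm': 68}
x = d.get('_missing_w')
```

dict.get() returns None when key not found

NoneType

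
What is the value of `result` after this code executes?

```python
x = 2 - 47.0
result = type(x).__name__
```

x is float; result = 'float'

'float'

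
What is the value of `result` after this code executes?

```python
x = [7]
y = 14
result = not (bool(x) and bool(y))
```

x = [7]; y = 14; result = False

False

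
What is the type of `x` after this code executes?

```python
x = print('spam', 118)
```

print() returns None

NoneType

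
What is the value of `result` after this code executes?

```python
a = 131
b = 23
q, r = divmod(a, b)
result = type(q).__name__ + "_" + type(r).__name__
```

a is int; b is int; q is int; r is int; result = 'int_int'

'int_int'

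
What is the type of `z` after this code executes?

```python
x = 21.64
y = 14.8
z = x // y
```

float // float = float

float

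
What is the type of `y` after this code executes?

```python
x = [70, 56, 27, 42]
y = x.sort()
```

list.sort() returns None (mutates in place)

NoneType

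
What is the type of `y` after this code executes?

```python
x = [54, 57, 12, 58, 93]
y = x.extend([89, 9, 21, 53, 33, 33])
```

list.extend() returns None

NoneType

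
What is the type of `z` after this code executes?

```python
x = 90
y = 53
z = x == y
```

Equality comparison returns bool

bool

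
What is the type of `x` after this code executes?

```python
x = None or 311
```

'or' with None returns the other truthy value

int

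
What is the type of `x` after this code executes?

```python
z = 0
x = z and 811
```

'and' returns first falsy value (0 is int)

int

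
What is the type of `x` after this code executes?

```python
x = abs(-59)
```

abs() of int returns int

int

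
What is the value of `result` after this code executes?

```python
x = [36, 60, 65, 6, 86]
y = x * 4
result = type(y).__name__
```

x is list; y is list; result = 'list'

'list'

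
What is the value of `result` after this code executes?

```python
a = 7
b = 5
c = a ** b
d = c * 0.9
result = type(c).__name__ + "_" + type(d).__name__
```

a is int; b is int; c is int; d is float; result = 'int_float'

'int_float'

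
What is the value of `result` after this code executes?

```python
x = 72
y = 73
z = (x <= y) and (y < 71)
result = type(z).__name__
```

x is int; y is int; z is bool; result = 'bool'

'bool'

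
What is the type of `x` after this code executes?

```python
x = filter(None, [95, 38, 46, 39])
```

filter() returns a filter object

filter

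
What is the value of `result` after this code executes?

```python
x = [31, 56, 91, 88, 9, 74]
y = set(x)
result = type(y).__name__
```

x is list; y is set; result = 'set'

'set'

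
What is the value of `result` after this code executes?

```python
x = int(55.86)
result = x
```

x = 55; result = 55

55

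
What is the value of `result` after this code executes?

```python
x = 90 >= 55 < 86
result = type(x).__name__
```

x is bool; result = 'bool'

'bool'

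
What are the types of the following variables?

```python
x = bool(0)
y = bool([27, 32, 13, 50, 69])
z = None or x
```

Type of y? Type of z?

bool() returns bool; None or bool returns the bool

bool, bool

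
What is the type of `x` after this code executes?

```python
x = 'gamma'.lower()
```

str.lower() returns str

str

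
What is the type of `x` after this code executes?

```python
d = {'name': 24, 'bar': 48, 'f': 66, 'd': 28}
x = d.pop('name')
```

dict.pop() returns the value

int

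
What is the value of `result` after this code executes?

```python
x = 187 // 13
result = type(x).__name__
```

x is int; result = 'int'

'int'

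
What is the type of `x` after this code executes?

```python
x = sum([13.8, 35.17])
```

sum() of floats returns float

float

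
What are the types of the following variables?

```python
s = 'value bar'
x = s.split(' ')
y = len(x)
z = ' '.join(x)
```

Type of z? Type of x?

str.join() returns str; str.split() returns list

str, list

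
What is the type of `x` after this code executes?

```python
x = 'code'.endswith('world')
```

str.endswith() returns bool

bool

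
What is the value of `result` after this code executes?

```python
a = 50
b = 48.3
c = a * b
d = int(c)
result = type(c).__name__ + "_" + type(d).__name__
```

a is int; b is float; c is float; d is int; result = 'float_int'

'float_int'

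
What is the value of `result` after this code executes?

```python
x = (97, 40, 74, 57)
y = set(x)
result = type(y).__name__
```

x is tuple; y is set; result = 'set'

'set'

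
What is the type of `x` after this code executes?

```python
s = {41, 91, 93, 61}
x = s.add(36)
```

set.add() returns None (mutates in place)

NoneType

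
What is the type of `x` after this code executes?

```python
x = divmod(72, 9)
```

divmod() returns tuple of (quotient, remainder)

tuple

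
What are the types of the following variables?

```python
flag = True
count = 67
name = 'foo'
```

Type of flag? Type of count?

flag is assigned the constant True, which has type bool; count is assigned a bare integer (no decimal point), so it is an int

bool, int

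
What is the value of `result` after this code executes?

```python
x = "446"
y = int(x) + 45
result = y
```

x = '446'; y = 491; result = 491

491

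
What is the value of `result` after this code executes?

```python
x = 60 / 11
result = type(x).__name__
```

x is float; result = 'float'

'float'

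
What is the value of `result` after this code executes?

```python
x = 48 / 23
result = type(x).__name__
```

x is float; result = 'float'

'float'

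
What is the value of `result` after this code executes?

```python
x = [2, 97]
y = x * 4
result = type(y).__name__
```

x is list; y is list; result = 'list'

'list'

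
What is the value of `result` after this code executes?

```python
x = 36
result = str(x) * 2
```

x = 36; result = '3636'

'3636'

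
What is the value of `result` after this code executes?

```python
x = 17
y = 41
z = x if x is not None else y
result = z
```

x = 17; y = 41; z = 17; result = 17

17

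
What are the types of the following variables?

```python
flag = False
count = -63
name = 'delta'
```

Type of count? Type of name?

count is assigned a bare integer (no decimal point), so it is an int; name is assigned a quoted string literal, so it is a str

int, str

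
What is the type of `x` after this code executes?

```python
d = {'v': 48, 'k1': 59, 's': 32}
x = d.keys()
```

.keys() returns dict_keys view

dict_keys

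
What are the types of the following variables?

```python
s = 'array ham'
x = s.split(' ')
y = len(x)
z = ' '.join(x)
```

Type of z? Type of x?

str.join() returns str; str.split() returns list

str, list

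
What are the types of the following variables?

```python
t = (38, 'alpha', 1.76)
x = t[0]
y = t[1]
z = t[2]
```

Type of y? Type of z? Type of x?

tuple[1] is str; tuple[2] is float; tuple[0] is int

str, float, int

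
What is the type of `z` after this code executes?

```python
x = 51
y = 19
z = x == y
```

Equality comparison returns bool

bool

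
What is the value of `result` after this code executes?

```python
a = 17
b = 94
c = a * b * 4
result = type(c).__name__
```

a is int; b is int; c is int; result = 'int'

'int'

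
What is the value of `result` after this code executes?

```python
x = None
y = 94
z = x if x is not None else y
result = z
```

x = None; y = 94; z = 94; result = 94

94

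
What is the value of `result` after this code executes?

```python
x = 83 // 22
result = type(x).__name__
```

x is int; result = 'int'

'int'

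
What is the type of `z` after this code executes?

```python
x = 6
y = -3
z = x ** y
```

int ** negative = float

float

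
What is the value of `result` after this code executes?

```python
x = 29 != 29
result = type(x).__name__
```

x is bool; result = 'bool'

'bool'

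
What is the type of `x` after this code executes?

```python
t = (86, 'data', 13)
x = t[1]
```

Index 1 of tuple is a str literal

str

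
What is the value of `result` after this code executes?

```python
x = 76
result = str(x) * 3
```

x = 76; result = '767676'

'767676'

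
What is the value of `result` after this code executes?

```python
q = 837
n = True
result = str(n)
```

q = 837; n = True; result = 'True'

'True'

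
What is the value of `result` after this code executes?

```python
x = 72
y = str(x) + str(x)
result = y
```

x = 72; y = '7272'; result = '7272'

'7272'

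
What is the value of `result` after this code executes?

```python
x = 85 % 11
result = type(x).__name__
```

x is int; result = 'int'

'int'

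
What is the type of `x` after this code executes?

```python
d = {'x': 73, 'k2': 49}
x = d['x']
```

Accessing dict[str, int] with str key returns int

int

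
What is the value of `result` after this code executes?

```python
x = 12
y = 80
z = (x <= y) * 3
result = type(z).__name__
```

x is int; y is int; z is int; result = 'int'

'int'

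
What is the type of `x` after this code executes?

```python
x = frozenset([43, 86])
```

frozenset() returns frozenset

frozenset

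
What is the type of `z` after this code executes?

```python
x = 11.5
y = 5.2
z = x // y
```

float // float = float

float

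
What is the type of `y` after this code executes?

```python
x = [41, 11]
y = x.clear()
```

list.clear() returns None

NoneType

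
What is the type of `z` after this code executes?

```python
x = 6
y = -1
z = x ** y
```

int ** negative = float

float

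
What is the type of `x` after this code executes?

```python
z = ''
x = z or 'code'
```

'or' returns first truthy value (str)

str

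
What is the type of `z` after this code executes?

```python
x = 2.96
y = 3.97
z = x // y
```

float // float = float

float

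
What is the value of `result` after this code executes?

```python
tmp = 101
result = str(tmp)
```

tmp = 101; result = '101'

'101'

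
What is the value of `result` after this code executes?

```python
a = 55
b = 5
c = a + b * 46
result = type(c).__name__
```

a is int; b is int; c is int; result = 'int'

'int'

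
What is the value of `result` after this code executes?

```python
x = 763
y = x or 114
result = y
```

x = 763; y = 763; result = 763

763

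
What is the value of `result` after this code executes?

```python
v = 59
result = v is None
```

v = 59; result = False

False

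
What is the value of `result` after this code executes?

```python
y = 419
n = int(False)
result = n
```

y = 419; n = 0; result = 0

0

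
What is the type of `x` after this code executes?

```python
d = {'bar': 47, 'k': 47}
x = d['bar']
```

Accessing dict[str, int] with str key returns int

int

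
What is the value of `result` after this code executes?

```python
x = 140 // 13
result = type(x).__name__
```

x is int; result = 'int'

'int'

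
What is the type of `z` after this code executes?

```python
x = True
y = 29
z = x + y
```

bool + int = int (bool is subclass of int)

int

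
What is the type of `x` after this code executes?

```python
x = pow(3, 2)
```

pow(int, int) returns int

int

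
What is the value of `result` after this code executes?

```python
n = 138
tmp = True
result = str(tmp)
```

n = 138; tmp = True; result = 'True'

'True'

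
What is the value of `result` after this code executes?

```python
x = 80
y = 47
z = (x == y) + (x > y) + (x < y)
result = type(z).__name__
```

x is int; y is int; z is int; result = 'int'

'int'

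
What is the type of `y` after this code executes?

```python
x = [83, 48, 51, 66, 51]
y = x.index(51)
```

list.index() returns int

int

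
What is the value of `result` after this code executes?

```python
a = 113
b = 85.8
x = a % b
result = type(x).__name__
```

a is int; b is float; x is float; result = 'float'

'float'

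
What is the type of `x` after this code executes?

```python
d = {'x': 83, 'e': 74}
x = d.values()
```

.values() returns dict_values view

dict_values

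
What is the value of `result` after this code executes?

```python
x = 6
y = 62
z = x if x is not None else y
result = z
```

x = 6; y = 62; z = 6; result = 6

6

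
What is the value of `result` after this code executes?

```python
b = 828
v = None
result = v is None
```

b = 828; v = None; result = True

True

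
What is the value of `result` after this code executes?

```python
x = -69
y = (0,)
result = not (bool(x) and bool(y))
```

x = -69; y = (0,); result = False

False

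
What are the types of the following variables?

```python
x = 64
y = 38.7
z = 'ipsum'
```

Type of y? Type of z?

y is assigned a number with a decimal point, so it is a float; z is assigned a quoted string literal, so it is a str

float, str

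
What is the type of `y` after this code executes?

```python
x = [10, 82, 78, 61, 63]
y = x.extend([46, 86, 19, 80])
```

list.extend() returns None

NoneType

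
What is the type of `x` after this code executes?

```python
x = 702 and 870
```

'and' with truthy values returns last operand (int)

int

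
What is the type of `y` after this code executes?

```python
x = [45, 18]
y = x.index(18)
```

list.index() returns int

int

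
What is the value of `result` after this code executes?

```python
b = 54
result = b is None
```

b = 54; result = False

False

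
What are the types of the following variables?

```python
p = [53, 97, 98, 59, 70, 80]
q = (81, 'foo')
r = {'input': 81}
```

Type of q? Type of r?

q is assigned a tuple (parenthesized, comma-separated values); r is assigned a dict literal ({key: value})

tuple, dict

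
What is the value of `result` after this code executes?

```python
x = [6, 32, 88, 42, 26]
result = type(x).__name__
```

x is list; result = 'list'

'list'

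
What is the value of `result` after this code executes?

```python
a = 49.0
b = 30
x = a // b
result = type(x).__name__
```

a is float; b is int; x is float; result = 'float'

'float'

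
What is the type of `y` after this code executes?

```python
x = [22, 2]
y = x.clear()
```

list.clear() returns None

NoneType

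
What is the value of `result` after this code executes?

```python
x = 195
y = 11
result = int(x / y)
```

x = 195; y = 11; result = 17

17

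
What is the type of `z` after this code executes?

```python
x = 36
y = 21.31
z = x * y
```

int * float = float

float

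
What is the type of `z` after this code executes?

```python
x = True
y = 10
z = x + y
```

bool + int = int (bool is subclass of int)

int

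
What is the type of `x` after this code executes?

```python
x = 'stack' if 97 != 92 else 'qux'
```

Both branches of conditional are str

str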